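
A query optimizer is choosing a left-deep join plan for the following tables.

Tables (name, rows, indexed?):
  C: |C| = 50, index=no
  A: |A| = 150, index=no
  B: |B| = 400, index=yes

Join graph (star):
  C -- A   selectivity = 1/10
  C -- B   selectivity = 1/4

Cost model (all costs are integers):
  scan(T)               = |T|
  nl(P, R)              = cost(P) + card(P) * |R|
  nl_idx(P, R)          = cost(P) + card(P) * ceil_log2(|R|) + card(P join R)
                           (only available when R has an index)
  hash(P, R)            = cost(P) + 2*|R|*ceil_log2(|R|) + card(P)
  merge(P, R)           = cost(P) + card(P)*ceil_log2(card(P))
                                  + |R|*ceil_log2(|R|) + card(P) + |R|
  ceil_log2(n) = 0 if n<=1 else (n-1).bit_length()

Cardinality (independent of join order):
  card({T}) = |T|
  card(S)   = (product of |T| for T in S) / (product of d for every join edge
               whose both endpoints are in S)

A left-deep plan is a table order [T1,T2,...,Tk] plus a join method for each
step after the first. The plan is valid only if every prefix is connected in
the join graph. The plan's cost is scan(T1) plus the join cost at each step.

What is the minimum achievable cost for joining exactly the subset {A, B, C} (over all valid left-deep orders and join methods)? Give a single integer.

Selinger DP over subsets of {A,B,C}:
  {C}: scan cost=50, card=50
  {A}: scan cost=150, card=150
  {B}: scan cost=400, card=400
  {AC}: card=750; try (C,hash)→900, (A,merge)→1750, (C,merge)→1850, (A,hash)→2500, (A,nl)→7550, (C,nl)→7650; best=900 via (C,hash)
  {BC}: card=5000; try (C,hash)→1400, (B,merge)→4400, (C,merge)→4750, (B,nl_idx)→5500, (B,hash)→7300, (B,nl)→20050 …(+1); best=1400 via (C,hash)
  {ABC}: card=75000; try (A,hash)→8800, (B,hash)→8850, (B,merge)→13150, (A,merge)→72750, (B,nl_idx)→82650, (B,nl)→300900 …(+1); best=8800 via (A,hash)

8800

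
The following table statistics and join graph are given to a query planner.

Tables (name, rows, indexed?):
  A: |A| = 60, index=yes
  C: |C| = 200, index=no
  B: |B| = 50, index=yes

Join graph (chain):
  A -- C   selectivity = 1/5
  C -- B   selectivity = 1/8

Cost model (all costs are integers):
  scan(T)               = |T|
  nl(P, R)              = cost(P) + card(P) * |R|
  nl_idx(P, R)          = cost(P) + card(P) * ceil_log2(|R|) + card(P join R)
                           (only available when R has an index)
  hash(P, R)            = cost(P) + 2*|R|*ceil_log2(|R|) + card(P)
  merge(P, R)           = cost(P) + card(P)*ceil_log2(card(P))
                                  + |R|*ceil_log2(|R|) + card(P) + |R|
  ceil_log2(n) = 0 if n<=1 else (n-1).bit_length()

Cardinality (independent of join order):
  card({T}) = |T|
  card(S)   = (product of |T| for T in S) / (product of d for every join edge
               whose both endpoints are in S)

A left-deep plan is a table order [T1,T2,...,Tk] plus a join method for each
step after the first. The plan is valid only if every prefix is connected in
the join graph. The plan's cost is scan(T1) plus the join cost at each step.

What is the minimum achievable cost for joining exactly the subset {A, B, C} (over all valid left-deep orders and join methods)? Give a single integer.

Selinger DP over subsets of {A,B,C}:
  {A}: scan cost=60, card=60
  {C}: scan cost=200, card=200
  {B}: scan cost=50, card=50
  {AC}: card=2400; try (A,hash)→1120, (C,merge)→2280, (A,merge)→2420, (C,hash)→3320, (A,nl_idx)→3800, (C,nl)→12060 …(+1); best=1120 via (A,hash)
  {BC}: card=1250; try (B,hash)→1000, (C,merge)→2200, (B,merge)→2350, (B,nl_idx)→2650, (C,hash)→3300, (C,nl)→10050 …(+1); best=1000 via (B,hash)
  {ABC}: card=15000; try (A,hash)→2970, (B,hash)→4120, (A,merge)→16420, (A,nl_idx)→23500, (B,nl_idx)→30520, (B,merge)→32670 …(+2); best=2970 via (A,hash)

2970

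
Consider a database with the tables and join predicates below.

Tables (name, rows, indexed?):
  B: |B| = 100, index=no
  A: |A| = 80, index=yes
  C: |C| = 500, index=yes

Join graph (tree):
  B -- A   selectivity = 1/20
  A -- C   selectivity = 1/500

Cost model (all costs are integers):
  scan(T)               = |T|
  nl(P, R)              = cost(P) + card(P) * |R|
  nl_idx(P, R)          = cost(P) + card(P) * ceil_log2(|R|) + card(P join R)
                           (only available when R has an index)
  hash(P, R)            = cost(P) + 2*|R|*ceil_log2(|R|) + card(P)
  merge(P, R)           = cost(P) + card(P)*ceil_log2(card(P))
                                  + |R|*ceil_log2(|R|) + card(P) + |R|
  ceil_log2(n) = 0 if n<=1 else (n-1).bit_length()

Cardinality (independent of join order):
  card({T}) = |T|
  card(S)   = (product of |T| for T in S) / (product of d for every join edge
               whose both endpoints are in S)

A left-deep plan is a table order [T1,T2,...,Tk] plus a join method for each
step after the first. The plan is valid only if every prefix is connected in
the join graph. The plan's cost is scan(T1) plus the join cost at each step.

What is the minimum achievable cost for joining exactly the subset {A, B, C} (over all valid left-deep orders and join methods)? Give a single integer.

Selinger DP over subsets of {A,B,C}:
  {B}: scan cost=100, card=100
  {A}: scan cost=80, card=80
  {C}: scan cost=500, card=500
  {AB}: card=400; try (A,nl_idx)→1200, (A,hash)→1320, (B,merge)→1520, (A,merge)→1540, (B,hash)→1560, (B,nl)→8080 …(+1); best=1200 via (A,nl_idx)
  {AC}: card=80; try (C,nl_idx)→880, (A,hash)→2120, (A,nl_idx)→4080, (C,merge)→5720, (A,merge)→6140, (C,hash)→9160 …(+2); best=880 via (C,nl_idx)
  {ABC}: card=400; try (B,merge)→2320, (B,hash)→2360, (C,nl_idx)→5200, (B,nl)→8880, (C,merge)→10200, (C,hash)→10600 …(+1); best=2320 via (B,merge)

2320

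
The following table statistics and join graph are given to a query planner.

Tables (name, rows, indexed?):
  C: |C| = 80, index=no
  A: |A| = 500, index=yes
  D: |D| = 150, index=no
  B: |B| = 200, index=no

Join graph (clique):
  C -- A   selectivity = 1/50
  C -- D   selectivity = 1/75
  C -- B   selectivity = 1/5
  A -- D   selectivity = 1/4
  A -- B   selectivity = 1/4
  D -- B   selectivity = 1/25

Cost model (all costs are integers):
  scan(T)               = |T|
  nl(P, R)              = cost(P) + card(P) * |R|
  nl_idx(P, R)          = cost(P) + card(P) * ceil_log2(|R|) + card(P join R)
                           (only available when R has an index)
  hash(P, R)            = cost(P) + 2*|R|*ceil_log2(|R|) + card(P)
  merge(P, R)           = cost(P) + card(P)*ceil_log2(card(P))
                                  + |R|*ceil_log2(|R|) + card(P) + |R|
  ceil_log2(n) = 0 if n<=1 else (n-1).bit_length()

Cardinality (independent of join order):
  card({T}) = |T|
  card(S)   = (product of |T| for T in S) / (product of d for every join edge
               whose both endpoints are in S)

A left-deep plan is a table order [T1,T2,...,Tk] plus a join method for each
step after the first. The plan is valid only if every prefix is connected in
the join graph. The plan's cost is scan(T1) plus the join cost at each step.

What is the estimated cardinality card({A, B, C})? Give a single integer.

Tables in S: A(500), B(200), C(80)
Edges inside S: C-A(d=50), C-B(d=5), A-B(d=4)
numerator = 500 * 200 * 80 = 8000000
denominator = 50 * 5 * 4 = 1000
card(S) = 8000000 / 1000 = 8000

8000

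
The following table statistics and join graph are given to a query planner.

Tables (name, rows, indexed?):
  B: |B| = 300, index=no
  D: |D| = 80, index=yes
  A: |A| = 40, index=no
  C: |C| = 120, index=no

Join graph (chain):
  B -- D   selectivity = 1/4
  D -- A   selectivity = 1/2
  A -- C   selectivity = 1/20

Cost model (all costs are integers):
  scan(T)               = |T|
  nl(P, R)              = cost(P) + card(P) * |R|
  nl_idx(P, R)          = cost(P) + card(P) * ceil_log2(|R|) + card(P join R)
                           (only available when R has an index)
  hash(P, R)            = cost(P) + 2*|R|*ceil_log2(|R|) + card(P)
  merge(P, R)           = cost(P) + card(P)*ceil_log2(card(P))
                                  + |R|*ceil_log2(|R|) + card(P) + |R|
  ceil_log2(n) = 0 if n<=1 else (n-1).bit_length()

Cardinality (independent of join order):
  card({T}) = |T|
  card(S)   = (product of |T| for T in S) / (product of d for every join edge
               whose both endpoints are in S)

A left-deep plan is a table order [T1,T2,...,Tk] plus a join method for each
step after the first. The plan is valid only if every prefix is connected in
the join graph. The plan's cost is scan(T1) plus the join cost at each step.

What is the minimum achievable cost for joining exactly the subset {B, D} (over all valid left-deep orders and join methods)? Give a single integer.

Selinger DP over subsets of {B,D}:
  {B}: scan cost=300, card=300
  {D}: scan cost=80, card=80
  {BD}: card=6000; try (D,hash)→1720, (B,merge)→3720, (D,merge)→3940, (B,hash)→5560, (D,nl_idx)→8400, (B,nl)→24080 …(+1); best=1720 via (D,hash)

1720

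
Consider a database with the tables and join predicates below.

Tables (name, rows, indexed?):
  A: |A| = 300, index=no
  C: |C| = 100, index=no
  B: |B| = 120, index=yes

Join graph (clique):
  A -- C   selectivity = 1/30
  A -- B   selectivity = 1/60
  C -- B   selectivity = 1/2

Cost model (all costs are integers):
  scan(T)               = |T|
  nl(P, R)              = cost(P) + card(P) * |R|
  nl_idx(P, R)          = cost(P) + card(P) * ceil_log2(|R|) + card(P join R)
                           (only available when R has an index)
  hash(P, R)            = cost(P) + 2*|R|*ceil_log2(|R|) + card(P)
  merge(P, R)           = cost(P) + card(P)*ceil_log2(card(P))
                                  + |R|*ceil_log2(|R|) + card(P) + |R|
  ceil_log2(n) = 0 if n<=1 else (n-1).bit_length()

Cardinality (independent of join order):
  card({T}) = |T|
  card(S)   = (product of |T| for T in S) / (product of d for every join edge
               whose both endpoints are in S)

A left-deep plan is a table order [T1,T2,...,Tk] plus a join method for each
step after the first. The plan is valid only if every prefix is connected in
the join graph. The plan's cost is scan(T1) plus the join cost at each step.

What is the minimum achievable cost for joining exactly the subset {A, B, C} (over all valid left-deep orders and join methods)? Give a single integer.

Selinger DP over subsets of {A,B,C}:
  {A}: scan cost=300, card=300
  {C}: scan cost=100, card=100
  {B}: scan cost=120, card=120
  {AC}: card=1000; try (C,hash)→2000, (A,merge)→3900, (C,merge)→4100, (A,hash)→5600, (A,nl)→30100, (C,nl)→30300; best=2000 via (C,hash)
  {AB}: card=600; try (B,hash)→2280, (B,nl_idx)→3000, (A,merge)→4080, (B,merge)→4260, (A,hash)→5640, (A,nl)→36120 …(+1); best=2280 via (B,hash)
  {BC}: card=6000; try (C,hash)→1640, (B,merge)→1860, (C,merge)→1880, (B,hash)→1880, (B,nl_idx)→6800, (B,nl)→12100 …(+1); best=1640 via (C,hash)
  {ABC}: card=1000; try (C,hash)→4280, (B,hash)→4680, (C,merge)→9680, (B,nl_idx)→10000, (A,hash)→13040, (B,merge)→13960 …(+4); best=4280 via (C,hash)

4280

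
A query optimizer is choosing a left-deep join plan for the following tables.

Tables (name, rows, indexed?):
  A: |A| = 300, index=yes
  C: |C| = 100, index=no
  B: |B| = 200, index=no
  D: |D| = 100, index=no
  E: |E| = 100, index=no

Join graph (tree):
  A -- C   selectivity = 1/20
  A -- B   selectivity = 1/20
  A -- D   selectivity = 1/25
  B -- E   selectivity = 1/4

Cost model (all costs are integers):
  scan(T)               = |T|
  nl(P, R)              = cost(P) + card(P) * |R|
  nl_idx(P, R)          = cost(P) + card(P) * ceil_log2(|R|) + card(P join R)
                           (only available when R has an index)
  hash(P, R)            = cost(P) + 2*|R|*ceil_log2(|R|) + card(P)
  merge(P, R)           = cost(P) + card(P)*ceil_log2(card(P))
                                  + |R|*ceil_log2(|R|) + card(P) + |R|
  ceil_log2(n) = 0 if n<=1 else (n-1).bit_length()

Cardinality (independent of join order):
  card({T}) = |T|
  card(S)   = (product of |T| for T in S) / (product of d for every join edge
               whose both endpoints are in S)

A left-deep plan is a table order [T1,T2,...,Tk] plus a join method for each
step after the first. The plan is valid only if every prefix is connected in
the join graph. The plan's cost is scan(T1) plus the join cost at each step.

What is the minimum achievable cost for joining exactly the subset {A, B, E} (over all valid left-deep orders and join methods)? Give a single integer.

Selinger DP over subsets of {A,B,E}:
  {A}: scan cost=300, card=300
  {B}: scan cost=200, card=200
  {E}: scan cost=100, card=100
  {AB}: card=3000; try (B,hash)→3800, (A,merge)→5000, (A,nl_idx)→5000, (B,merge)→5100, (A,hash)→5800, (A,nl)→60200 …(+1); best=3800 via (B,hash)
  {BE}: card=5000; try (E,hash)→1800, (B,merge)→2700, (E,merge)→2800, (B,hash)→3400, (B,nl)→20100, (E,nl)→20200; best=1800 via (E,hash)
  {ABE}: card=75000; try (E,hash)→8200, (A,hash)→12200, (E,merge)→43600, (A,merge)→74800, (A,nl_idx)→121800, (E,nl)→303800 …(+1); best=8200 via (E,hash)

8200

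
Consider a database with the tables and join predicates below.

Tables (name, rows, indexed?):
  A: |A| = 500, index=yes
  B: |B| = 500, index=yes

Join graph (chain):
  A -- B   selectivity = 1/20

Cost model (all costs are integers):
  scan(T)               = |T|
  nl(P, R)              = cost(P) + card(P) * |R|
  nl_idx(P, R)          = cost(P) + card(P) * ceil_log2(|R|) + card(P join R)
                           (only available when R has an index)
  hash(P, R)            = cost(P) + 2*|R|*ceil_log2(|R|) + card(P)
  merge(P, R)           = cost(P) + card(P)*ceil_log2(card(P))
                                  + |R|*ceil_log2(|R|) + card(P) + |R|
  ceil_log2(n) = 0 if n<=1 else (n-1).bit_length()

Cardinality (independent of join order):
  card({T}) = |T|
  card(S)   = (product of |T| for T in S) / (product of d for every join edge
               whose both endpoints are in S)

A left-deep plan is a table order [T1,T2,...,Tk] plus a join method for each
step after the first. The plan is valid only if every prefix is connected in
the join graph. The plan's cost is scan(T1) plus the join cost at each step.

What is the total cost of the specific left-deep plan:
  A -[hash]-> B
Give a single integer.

10000

step 1: scan A: cost=500, card=500
step 2: join B via hash
    card(P join B) = 500*500/(20) = 12500
    cost = 500 + 2*500*9 + 500 = 10000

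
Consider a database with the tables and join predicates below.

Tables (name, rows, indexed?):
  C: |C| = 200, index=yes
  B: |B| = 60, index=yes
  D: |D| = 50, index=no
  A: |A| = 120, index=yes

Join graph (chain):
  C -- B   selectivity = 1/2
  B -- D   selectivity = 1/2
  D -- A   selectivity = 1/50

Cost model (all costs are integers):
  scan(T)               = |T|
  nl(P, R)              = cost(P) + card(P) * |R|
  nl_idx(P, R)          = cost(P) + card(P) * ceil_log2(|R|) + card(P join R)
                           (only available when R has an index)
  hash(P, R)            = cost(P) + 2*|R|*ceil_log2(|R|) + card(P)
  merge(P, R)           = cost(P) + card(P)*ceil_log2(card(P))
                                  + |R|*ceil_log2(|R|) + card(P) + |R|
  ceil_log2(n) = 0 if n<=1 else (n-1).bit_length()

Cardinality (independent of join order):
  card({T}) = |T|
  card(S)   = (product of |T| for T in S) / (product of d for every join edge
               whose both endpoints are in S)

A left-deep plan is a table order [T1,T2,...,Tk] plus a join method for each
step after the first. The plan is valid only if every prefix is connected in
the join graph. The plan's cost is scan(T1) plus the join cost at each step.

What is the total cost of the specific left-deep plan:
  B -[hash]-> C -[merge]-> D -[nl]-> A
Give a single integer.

18087670

step 1: scan B: cost=60, card=60
step 2: join C via hash
    card(P join C) = 60*200/(2) = 6000
    cost = 60 + 2*200*8 + 60 = 3320
step 3: join D via merge
    card(P join D) = 6000*50/(2) = 150000
    cost = 3320 + 6000*13 + 50*6 + 6000 + 50 = 87670
step 4: join A via nl
    card(P join A) = 150000*120/(50) = 360000
    cost = 87670 + 150000*120 = 18087670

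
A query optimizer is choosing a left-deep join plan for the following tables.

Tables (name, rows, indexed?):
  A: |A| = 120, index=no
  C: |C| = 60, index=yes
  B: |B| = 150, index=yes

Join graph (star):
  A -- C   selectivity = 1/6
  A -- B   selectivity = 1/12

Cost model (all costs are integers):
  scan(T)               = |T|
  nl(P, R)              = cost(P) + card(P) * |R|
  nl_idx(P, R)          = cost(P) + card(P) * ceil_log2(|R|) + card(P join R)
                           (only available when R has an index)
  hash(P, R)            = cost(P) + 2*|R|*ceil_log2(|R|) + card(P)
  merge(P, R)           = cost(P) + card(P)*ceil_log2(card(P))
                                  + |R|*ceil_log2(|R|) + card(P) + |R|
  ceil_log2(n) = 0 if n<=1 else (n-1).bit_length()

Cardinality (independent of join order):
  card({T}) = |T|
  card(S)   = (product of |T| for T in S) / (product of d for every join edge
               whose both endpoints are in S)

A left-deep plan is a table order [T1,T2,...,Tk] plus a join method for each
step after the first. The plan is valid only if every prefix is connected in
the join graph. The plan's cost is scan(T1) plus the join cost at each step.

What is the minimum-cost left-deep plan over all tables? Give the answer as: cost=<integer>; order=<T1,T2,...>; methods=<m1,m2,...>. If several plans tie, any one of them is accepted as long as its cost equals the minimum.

cost=4200; order=B,A,C; methods=hash,hash

Selinger DP (subsets sized 1..n):
  {A}: scan cost=120, card=120
  {C}: scan cost=60, card=60
  {B}: scan cost=150, card=150
  {AC}: card=1200; try (C,hash)→960, (A,merge)→1440, (C,merge)→1500, (A,hash)→1800, (C,nl_idx)→2040, (A,nl)→7260 …(+1); best=960 via (C,hash)
  {AB}: card=1500; try (A,hash)→1980, (B,merge)→2430, (A,merge)→2460, (B,nl_idx)→2580, (B,hash)→2640, (B,nl)→18120 …(+1); best=1980 via (A,hash)
  {ABC}: card=15000; try (C,hash)→4200, (B,hash)→4560, (B,merge)→16710, (C,merge)→20400, (B,nl_idx)→25560, (C,nl_idx)→25980 …(+2); best=4200 via (C,hash)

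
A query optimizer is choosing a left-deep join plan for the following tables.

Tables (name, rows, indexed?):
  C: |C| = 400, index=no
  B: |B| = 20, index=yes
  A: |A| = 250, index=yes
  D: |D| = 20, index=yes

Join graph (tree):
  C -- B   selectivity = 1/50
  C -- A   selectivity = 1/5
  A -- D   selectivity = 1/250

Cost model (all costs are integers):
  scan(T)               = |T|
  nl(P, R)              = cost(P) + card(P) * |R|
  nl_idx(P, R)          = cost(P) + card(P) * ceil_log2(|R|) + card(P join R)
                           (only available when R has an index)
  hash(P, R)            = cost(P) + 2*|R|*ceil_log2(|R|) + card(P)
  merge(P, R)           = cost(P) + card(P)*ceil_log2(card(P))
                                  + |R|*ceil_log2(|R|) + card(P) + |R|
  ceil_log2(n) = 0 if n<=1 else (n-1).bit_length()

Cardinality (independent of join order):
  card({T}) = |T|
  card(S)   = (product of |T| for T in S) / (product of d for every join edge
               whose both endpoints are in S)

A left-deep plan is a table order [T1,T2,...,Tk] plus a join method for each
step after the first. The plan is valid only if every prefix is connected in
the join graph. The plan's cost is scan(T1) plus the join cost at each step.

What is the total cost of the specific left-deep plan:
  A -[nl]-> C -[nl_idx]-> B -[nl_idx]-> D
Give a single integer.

248890

step 1: scan A: cost=250, card=250
step 2: join C via nl
    card(P join C) = 250*400/(5) = 20000
    cost = 250 + 250*400 = 100250
step 3: join B via nl_idx
    card(P join B) = 20000*20/(50) = 8000
    cost = 100250 + 20000*5 + 8000 = 208250
step 4: join D via nl_idx
    card(P join D) = 8000*20/(250) = 640
    cost = 208250 + 8000*5 + 640 = 248890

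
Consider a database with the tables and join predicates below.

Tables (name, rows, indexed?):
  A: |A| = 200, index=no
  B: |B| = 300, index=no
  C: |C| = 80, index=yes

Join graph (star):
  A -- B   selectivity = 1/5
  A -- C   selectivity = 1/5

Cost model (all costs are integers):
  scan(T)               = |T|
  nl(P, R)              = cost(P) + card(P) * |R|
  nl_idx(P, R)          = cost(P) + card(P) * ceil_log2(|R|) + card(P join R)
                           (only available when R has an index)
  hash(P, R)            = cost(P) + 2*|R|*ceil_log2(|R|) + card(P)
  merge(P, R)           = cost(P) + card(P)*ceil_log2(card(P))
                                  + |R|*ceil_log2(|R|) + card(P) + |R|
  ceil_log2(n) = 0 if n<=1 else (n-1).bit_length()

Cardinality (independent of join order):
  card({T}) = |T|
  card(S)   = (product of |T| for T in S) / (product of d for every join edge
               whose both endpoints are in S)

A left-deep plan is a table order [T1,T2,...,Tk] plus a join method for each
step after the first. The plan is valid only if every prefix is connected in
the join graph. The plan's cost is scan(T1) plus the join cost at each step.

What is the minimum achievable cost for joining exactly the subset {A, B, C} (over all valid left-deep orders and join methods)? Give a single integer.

10120

Selinger DP over subsets of {A,B,C}:
  {A}: scan cost=200, card=200
  {B}: scan cost=300, card=300
  {C}: scan cost=80, card=80
  {AB}: card=12000; try (A,hash)→3800, (B,merge)→5000, (A,merge)→5100, (B,hash)→5800, (B,nl)→60200, (A,nl)→60300; best=3800 via (A,hash)
  {AC}: card=3200; try (C,hash)→1520, (A,merge)→2520, (C,merge)→2640, (A,hash)→3360, (C,nl_idx)→4800, (A,nl)→16080 …(+1); best=1520 via (C,hash)
  {ABC}: card=192000; try (B,hash)→10120, (C,hash)→16920, (B,merge)→46120, (C,merge)→184440, (C,nl_idx)→279800, (B,nl)→961520 …(+1); best=10120 via (B,hash)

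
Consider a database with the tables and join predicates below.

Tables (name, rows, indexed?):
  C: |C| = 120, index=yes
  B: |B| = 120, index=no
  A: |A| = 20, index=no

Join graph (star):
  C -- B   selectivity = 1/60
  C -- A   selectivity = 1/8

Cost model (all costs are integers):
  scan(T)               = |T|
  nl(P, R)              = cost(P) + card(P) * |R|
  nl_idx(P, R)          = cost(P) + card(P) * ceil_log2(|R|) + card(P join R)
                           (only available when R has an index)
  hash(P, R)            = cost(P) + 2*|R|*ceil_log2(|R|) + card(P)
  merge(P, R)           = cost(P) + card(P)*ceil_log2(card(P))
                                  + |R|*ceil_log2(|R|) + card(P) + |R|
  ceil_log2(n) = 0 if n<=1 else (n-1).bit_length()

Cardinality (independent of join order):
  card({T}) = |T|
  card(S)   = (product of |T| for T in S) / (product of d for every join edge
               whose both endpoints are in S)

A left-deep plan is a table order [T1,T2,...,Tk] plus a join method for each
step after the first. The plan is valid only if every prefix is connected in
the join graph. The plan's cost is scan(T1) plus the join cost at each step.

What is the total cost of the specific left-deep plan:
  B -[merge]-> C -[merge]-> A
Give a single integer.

4320

step 1: scan B: cost=120, card=120
step 2: join C via merge
    card(P join C) = 120*120/(60) = 240
    cost = 120 + 120*7 + 120*7 + 120 + 120 = 2040
step 3: join A via merge
    card(P join A) = 240*20/(8) = 600
    cost = 2040 + 240*8 + 20*5 + 240 + 20 = 4320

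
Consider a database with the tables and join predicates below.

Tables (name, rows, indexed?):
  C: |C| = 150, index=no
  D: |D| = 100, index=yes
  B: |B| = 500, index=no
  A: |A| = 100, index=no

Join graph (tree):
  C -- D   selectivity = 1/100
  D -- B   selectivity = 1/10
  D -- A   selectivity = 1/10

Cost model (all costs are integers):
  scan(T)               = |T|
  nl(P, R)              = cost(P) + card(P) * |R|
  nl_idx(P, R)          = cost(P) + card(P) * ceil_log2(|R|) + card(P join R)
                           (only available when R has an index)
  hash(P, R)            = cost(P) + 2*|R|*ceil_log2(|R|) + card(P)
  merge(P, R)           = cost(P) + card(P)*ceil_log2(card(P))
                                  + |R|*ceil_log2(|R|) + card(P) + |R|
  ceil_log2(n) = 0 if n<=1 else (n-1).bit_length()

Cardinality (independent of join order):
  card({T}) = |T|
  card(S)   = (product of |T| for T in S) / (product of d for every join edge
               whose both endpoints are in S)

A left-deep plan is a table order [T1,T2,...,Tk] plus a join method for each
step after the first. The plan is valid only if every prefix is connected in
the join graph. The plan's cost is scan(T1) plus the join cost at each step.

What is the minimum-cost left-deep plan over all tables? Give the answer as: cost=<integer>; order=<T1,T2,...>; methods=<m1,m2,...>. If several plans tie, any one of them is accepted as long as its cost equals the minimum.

cost=13400; order=C,D,A,B; methods=nl_idx,hash,hash

Selinger DP (subsets sized 1..n):
  {C}: scan cost=150, card=150
  {D}: scan cost=100, card=100
  {B}: scan cost=500, card=500
  {A}: scan cost=100, card=100
  {CD}: card=150; try (D,nl_idx)→1350, (D,hash)→1700, (C,merge)→2250, (D,merge)→2300, (C,hash)→2600, (C,nl)→15100 …(+1); best=1350 via (D,nl_idx)
  {BD}: card=5000; try (D,hash)→2400, (B,merge)→5900, (D,merge)→6300, (D,nl_idx)→9000, (B,hash)→9200, (B,nl)→50100 …(+1); best=2400 via (D,hash)
  {AD}: card=1000; try (D,hash)→1600, (A,hash)→1600, (D,merge)→1700, (A,merge)→1700, (D,nl_idx)→1800, (D,nl)→10100 …(+1); best=1600 via (D,hash)
  {BCD}: card=7500; try (B,merge)→7700, (C,hash)→9800, (B,hash)→10500, (C,merge)→73750, (B,nl)→76350, (C,nl)→752400; best=7700 via (B,merge)
  {ACD}: card=1500; try (A,hash)→2900, (A,merge)→3500, (C,hash)→5000, (C,merge)→13950, (A,nl)→16350, (C,nl)→151600; best=2900 via (A,hash)
  {ABD}: card=50000; try (A,hash)→8800, (B,hash)→11600, (B,merge)→17600, (A,merge)→73200, (B,nl)→501600, (A,nl)→502400; best=8800 via (A,hash)
  {ABCD}: card=75000; try (B,hash)→13400, (A,hash)→16600, (B,merge)→25900, (C,hash)→61200, (A,merge)→113500, (B,nl)→752900 …(+3); best=13400 via (B,hash)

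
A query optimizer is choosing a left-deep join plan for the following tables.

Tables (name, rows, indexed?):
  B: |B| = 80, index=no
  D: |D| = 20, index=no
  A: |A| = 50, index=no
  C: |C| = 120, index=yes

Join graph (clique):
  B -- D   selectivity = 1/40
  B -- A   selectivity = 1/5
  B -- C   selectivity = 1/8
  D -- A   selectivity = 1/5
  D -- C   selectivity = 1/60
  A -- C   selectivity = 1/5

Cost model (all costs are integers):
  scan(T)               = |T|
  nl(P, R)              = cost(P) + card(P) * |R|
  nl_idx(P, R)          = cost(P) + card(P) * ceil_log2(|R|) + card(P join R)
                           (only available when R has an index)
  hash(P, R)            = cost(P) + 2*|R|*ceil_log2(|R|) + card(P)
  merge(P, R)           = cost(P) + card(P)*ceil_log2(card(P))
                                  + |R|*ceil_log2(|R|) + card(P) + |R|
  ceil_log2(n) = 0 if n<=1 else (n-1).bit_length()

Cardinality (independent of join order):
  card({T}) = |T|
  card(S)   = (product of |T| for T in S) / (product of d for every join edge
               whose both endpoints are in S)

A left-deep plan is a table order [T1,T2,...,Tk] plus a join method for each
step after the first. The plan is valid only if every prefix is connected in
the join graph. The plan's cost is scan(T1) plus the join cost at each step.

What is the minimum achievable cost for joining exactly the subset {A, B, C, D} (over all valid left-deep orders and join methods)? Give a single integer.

1050

Selinger DP over subsets of {A,B,C,D}:
  {B}: scan cost=80, card=80
  {D}: scan cost=20, card=20
  {A}: scan cost=50, card=50
  {C}: scan cost=120, card=120
  {BD}: card=40; try (D,hash)→360, (B,merge)→780, (D,merge)→840, (B,hash)→1160, (B,nl)→1620, (D,nl)→1680; best=360 via (D,hash)
  {AB}: card=800; try (A,hash)→760, (B,merge)→1040, (A,merge)→1070, (B,hash)→1220, (B,nl)→4050, (A,nl)→4080; best=760 via (A,hash)
  {BC}: card=1200; try (B,hash)→1360, (C,merge)→1680, (B,merge)→1720, (C,hash)→1840, (C,nl_idx)→1840, (C,nl)→9680 …(+1); best=1360 via (B,hash)
  {AD}: card=200; try (D,hash)→300, (A,merge)→490, (D,merge)→520, (A,hash)→640, (A,nl)→1020, (D,nl)→1050; best=300 via (D,hash)
  {CD}: card=40; try (C,nl_idx)→200, (D,hash)→440, (C,merge)→1100, (D,merge)→1200, (C,hash)→1720, (C,nl)→2420 …(+1); best=200 via (C,nl_idx)
  {AC}: card=1200; try (A,hash)→840, (C,merge)→1360, (A,merge)→1430, (C,nl_idx)→1600, (C,hash)→1780, (C,nl)→6050 …(+1); best=840 via (A,hash)
  {ABD}: card=80; try (A,merge)→990, (A,hash)→1000, (B,hash)→1620, (D,hash)→1760, (A,nl)→2360, (B,merge)→2740 …(+3); best=990 via (A,merge)
  {BCD}: card=10; try (C,nl_idx)→650, (B,merge)→1120, (B,hash)→1360, (C,merge)→1600, (C,hash)→2080, (D,hash)→2760 …(+4); best=650 via (C,nl_idx)
  {ABC}: card=2400; try (B,hash)→3160, (A,hash)→3160, (C,hash)→3240, (C,nl_idx)→8760, (C,merge)→10520, (B,merge)→15880 …(+4); best=3160 via (B,hash)
  {ACD}: card=80; try (A,merge)→830, (A,hash)→840, (C,nl_idx)→1780, (C,hash)→2180, (A,nl)→2200, (D,hash)→2240 …(+4); best=830 via (A,merge)
  {ABCD}: card=4; try (A,merge)→1050, (A,nl)→1150, (A,hash)→1260, (C,nl_idx)→1554, (B,hash)→2030, (B,merge)→2110 …(+7); best=1050 via (A,merge)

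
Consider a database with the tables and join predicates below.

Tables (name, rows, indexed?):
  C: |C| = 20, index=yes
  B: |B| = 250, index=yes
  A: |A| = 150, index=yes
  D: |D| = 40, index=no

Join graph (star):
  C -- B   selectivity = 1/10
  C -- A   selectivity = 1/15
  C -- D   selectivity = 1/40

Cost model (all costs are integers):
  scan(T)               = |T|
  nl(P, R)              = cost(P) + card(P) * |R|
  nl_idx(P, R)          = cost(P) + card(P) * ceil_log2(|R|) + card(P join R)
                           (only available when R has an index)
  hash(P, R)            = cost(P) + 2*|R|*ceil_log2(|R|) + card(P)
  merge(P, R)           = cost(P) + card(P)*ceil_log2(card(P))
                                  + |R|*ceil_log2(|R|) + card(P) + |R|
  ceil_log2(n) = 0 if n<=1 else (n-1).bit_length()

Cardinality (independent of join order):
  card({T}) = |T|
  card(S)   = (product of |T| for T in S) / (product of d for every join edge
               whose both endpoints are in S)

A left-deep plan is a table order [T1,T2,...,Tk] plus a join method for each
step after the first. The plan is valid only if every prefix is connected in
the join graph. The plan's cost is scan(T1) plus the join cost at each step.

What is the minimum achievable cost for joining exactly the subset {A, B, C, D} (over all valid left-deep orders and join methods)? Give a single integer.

3820

Selinger DP over subsets of {A,B,C,D}:
  {C}: scan cost=20, card=20
  {B}: scan cost=250, card=250
  {A}: scan cost=150, card=150
  {D}: scan cost=40, card=40
  {BC}: card=500; try (B,nl_idx)→680, (C,hash)→700, (C,nl_idx)→2000, (B,merge)→2390, (C,merge)→2620, (B,hash)→4040 …(+2); best=680 via (B,nl_idx)
  {AC}: card=200; try (A,nl_idx)→380, (C,hash)→500, (C,nl_idx)→1100, (A,merge)→1490, (C,merge)→1620, (A,hash)→2440 …(+2); best=380 via (A,nl_idx)
  {CD}: card=20; try (C,nl_idx)→260, (C,hash)→280, (D,merge)→420, (C,merge)→440, (D,hash)→520, (D,nl)→820 …(+1); best=260 via (C,nl_idx)
  {ABC}: card=5000; try (A,hash)→3580, (B,merge)→4430, (B,hash)→4580, (B,nl_idx)→6980, (A,merge)→7030, (A,nl_idx)→9680 …(+2); best=3580 via (A,hash)
  {BCD}: card=500; try (B,nl_idx)→920, (D,hash)→1660, (B,merge)→2630, (B,hash)→4280, (B,nl)→5260, (D,merge)→5960 …(+1); best=920 via (B,nl_idx)
  {ACD}: card=200; try (A,nl_idx)→620, (D,hash)→1060, (A,merge)→1730, (D,merge)→2460, (A,hash)→2680, (A,nl)→3260 …(+1); best=620 via (A,nl_idx)
  {ABCD}: card=5000; try (A,hash)→3820, (B,merge)→4670, (B,hash)→4820, (B,nl_idx)→7220, (A,merge)→7270, (D,hash)→9060 …(+5); best=3820 via (A,hash)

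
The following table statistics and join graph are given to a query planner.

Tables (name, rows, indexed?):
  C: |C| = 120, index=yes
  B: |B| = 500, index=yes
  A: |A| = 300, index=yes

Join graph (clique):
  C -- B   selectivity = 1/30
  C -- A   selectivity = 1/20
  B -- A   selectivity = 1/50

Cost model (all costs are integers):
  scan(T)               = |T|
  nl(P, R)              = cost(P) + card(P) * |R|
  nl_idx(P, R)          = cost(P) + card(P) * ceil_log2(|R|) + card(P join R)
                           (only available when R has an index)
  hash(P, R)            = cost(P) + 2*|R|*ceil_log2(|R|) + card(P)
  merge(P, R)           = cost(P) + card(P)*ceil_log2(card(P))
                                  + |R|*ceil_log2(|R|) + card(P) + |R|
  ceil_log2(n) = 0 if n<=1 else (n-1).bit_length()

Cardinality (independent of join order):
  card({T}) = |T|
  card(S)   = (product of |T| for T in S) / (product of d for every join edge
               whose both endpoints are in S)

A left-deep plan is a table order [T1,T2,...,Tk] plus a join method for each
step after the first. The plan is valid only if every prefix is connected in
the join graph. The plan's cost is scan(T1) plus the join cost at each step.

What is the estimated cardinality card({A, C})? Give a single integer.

Tables in S: A(300), C(120)
Edges inside S: C-A(d=20)
numerator = 300 * 120 = 36000
denominator = 20 = 20
card(S) = 36000 / 20 = 1800

1800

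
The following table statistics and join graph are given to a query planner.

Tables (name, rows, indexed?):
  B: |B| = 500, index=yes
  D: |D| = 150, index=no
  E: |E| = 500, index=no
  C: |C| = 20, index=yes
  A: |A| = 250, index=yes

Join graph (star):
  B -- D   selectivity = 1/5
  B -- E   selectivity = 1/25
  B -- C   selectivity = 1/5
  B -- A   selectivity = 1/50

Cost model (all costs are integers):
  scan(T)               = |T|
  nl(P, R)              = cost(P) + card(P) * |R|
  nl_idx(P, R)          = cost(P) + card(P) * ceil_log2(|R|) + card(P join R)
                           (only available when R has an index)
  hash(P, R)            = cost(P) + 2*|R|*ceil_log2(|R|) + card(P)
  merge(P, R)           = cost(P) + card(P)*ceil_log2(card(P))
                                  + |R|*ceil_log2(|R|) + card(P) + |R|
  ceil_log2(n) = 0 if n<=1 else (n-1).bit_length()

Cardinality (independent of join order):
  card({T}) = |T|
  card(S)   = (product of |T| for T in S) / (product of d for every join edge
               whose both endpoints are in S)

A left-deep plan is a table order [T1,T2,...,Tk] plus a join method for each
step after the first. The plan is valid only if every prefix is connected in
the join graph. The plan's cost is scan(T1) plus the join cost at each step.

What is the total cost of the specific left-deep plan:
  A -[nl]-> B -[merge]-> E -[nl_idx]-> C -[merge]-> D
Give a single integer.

step 1: scan A: cost=250, card=250
step 2: join B via nl
    card(P join B) = 250*500/(50) = 2500
    cost = 250 + 250*500 = 125250
step 3: join E via merge
    card(P join E) = 2500*500/(25) = 50000
    cost = 125250 + 2500*12 + 500*9 + 2500 + 500 = 162750
step 4: join C via nl_idx
    card(P join C) = 50000*20/(5) = 200000
    cost = 162750 + 50000*5 + 200000 = 612750
step 5: join D via merge
    card(P join D) = 200000*150/(5) = 6000000
    cost = 612750 + 200000*18 + 150*8 + 200000 + 150 = 4414100

4414100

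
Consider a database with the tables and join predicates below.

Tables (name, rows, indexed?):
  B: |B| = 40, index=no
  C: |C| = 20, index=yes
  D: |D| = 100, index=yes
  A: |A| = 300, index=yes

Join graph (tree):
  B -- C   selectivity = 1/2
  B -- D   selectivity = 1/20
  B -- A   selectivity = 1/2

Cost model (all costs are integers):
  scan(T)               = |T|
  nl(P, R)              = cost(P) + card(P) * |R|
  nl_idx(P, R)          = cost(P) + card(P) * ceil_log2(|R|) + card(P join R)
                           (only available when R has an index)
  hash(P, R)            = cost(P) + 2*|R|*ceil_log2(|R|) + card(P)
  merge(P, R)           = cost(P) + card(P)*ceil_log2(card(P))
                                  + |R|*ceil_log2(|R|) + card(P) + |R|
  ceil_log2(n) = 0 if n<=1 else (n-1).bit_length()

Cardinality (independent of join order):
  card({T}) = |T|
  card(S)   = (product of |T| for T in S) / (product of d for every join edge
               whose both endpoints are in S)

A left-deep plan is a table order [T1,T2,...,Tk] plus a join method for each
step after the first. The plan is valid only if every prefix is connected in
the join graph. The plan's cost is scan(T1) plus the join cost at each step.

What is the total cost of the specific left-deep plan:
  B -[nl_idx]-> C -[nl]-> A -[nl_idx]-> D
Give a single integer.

840640

step 1: scan B: cost=40, card=40
step 2: join C via nl_idx
    card(P join C) = 40*20/(2) = 400
    cost = 40 + 40*5 + 400 = 640
step 3: join A via nl
    card(P join A) = 400*300/(2) = 60000
    cost = 640 + 400*300 = 120640
step 4: join D via nl_idx
    card(P join D) = 60000*100/(20) = 300000
    cost = 120640 + 60000*7 + 300000 = 840640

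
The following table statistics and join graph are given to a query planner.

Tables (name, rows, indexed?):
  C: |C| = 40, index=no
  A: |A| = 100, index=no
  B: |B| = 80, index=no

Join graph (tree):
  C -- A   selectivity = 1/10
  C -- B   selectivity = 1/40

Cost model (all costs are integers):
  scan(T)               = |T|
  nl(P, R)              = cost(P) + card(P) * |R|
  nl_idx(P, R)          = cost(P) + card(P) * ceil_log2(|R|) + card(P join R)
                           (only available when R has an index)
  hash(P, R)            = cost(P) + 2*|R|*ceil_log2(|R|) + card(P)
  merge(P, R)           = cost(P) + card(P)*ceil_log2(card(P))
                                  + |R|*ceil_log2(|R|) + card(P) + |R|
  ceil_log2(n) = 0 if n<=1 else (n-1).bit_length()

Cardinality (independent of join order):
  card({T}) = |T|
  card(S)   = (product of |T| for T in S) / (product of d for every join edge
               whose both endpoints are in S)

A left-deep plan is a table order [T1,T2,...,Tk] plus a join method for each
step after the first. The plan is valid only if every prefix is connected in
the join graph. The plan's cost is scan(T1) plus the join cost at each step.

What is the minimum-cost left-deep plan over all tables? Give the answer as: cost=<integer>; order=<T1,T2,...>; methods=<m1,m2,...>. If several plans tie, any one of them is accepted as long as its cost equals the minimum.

Selinger DP (subsets sized 1..n):
  {C}: scan cost=40, card=40
  {A}: scan cost=100, card=100
  {B}: scan cost=80, card=80
  {AC}: card=400; try (C,hash)→680, (A,merge)→1120, (C,merge)→1180, (A,hash)→1480, (A,nl)→4040, (C,nl)→4100; best=680 via (C,hash)
  {BC}: card=80; try (C,hash)→640, (B,merge)→960, (C,merge)→1000, (B,hash)→1200, (B,nl)→3240, (C,nl)→3280; best=640 via (C,hash)
  {ABC}: card=800; try (A,merge)→2080, (A,hash)→2120, (B,hash)→2200, (B,merge)→5320, (A,nl)→8640, (B,nl)→32680; best=2080 via (A,merge)

cost=2080; order=B,C,A; methods=hash,merge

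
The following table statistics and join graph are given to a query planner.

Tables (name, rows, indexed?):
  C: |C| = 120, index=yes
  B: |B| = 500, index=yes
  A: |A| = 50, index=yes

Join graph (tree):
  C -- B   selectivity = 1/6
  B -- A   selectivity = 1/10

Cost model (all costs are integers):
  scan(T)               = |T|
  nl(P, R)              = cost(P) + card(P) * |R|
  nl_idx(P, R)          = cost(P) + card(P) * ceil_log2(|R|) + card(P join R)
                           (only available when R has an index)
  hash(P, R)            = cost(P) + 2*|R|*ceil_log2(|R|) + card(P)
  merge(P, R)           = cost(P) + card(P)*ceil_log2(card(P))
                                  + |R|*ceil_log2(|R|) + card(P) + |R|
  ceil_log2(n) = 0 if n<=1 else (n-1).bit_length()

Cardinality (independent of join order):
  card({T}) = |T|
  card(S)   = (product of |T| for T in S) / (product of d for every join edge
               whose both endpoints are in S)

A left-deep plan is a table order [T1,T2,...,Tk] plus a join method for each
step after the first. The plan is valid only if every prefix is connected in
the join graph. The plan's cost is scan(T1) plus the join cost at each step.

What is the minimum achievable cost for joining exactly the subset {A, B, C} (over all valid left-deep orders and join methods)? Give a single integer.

Selinger DP over subsets of {A,B,C}:
  {C}: scan cost=120, card=120
  {B}: scan cost=500, card=500
  {A}: scan cost=50, card=50
  {BC}: card=10000; try (C,hash)→2680, (B,merge)→6080, (C,merge)→6460, (B,hash)→9240, (B,nl_idx)→11200, (C,nl_idx)→14000 …(+2); best=2680 via (C,hash)
  {AB}: card=2500; try (A,hash)→1600, (B,nl_idx)→3000, (B,merge)→5400, (A,merge)→5850, (A,nl_idx)→6000, (B,hash)→9100 …(+2); best=1600 via (A,hash)
  {ABC}: card=50000; try (C,hash)→5780, (A,hash)→13280, (C,merge)→35060, (C,nl_idx)→69100, (A,nl_idx)→112680, (A,merge)→153030 …(+2); best=5780 via (C,hash)

5780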